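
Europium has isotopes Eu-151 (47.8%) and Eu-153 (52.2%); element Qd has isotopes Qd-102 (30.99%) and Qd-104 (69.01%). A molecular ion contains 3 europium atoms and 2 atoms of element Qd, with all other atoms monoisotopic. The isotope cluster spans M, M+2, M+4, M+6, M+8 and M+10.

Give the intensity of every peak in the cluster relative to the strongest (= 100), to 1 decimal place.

Europium pattern (n=3): 0.10921535 : 0.35780594 : 0.39074206 : 0.14223665
Element Qd pattern (n=2): 0.09603801 : 0.42772398 : 0.47623801
Convolve the two distributions (both contribute in 2-u steps):
  M: 0.10921535×0.09603801 = 0.010489
  M+2: 0.10921535×0.42772398 + 0.35780594×0.09603801 = 0.081077
  M+4: 0.10921535×0.47623801 + 0.35780594×0.42772398 + 0.39074206×0.09603801 = 0.242581
  M+6: 0.35780594×0.47623801 + 0.39074206×0.42772398 + 0.14223665×0.09603801 = 0.351191
  M+8: 0.39074206×0.47623801 + 0.14223665×0.42772398 = 0.246924
  M+10: 0.14223665×0.47623801 = 0.067738
Scale to base peak (0.351191) = 100: 3.0 : 23.1 : 69.1 : 100.0 : 70.3 : 19.3

3.0 : 23.1 : 69.1 : 100.0 : 70.3 : 19.3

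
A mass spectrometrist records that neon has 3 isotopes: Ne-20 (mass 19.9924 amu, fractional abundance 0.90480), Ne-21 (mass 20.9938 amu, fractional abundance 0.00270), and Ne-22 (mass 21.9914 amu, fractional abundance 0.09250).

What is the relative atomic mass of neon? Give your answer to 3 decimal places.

20.180 amu

Ar = Σ fᵢ·mᵢ = 0.90480 × 19.9924 + 0.00270 × 20.9938 + 0.09250 × 21.9914
= 18.08912 + 0.05668 + 2.03420 = 20.18000 amu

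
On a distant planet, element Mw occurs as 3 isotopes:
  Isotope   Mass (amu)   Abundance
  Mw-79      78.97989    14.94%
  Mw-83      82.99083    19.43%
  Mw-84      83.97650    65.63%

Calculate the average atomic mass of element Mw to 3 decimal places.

Ar = Σ fᵢ·mᵢ = 0.1494 × 78.97989 + 0.1943 × 82.99083 + 0.6563 × 83.97650
= 11.799596 + 16.125118 + 55.113777 = 83.038491 amu

83.038 amu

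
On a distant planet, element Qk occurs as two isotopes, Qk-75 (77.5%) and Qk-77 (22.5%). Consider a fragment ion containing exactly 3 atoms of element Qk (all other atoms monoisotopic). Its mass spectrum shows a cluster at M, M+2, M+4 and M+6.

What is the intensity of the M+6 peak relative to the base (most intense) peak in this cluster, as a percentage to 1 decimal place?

(0.775 + 0.225)^3 gives M 0.4655, M+2 0.4054, M+4 0.1177, M+6 0.0114; the largest is M.
P(M) = C(3,0) × 0.775^3 × 0.225^0 = 1 × 0.46548438 × 1.0000 = 0.465484 (base)
P(M+6) = C(3,3) × 0.775^0 × 0.225^3 = 1 × 1.0000 × 0.01139062 = 0.011391
Relative intensity = 0.011391 / 0.465484 × 100 = 2.4

2.4%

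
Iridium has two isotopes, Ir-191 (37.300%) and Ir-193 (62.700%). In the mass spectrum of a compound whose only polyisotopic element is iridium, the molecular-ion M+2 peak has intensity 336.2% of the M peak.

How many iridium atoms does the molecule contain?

The M+2/M ratio from n Ir atoms is n · q/p = n · 0.62700/0.37300.
n = 3.362 × 0.37300/0.62700 = 2.00 ≈ 2

2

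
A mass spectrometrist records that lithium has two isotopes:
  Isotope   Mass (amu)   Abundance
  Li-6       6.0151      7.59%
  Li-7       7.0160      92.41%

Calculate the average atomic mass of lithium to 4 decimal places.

Ar = Σ fᵢ·mᵢ = 0.0759 × 6.0151 + 0.9241 × 7.0160
= 0.45655 + 6.48349 = 6.94004 amu

6.9400 amu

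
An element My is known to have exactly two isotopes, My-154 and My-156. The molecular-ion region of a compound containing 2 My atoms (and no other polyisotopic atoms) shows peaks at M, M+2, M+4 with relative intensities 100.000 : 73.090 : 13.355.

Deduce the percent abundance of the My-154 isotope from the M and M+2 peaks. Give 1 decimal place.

If p is the fraction of My that is My-154, then I(M+2)/I(M) = [C(2,1)·p^1·(1−p)] / p^2 = 2·(1−p)/p = 73.090/100.000 = 0.7309
(1−p)/p = 0.7309/2 = 0.3654  ⇒  p = 1/(1 + 0.3654) = 0.7324
My-154: 73.2%, My-156: 26.8%.

73.2%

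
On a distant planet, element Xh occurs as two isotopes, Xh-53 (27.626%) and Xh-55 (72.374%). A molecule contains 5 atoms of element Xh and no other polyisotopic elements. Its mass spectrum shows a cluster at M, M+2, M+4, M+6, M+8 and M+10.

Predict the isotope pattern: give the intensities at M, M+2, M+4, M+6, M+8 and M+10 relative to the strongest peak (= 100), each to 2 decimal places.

Expanding (0.27626 + 0.72374)^5:
P(M) = 0.27626^5 = 0.001609
P(M+2) = 5 × 0.27626^4 × 0.72374^1 = 0.021078
P(M+4) = 10 × 0.27626^3 × 0.72374^2 = 0.110438
P(M+6) = 10 × 0.27626^2 × 0.72374^3 = 0.289324
P(M+8) = 5 × 0.27626^1 × 0.72374^4 = 0.378982
P(M+10) = 0.72374^5 = 0.198570
The M+8 peak is largest (0.378982); scaling to 100 gives 0.42 : 5.56 : 29.14 : 76.34 : 100.00 : 52.40.

0.42 : 5.56 : 29.14 : 76.34 : 100.00 : 52.40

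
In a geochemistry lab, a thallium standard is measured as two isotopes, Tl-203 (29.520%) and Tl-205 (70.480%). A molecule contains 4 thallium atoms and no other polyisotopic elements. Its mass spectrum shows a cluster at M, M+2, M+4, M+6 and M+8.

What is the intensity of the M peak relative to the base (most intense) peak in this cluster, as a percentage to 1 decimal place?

1.8%

Binomial terms of (0.29520 + 0.70480)^4: M 0.0076, M+2 0.0725, M+4 0.2597, M+6 0.4134, M+8 0.2468 → M+6 is the base peak.
P(M+6) = C(4,3) × 0.29520^1 × 0.70480^3 = 4 × 0.2952 × 0.35010449 = 0.413403 (base)
P(M) = C(4,0) × 0.29520^4 × 0.70480^0 = 1 × 0.00759391 × 1.0000 = 0.007594
Relative intensity = 0.007594 / 0.413403 × 100 = 1.8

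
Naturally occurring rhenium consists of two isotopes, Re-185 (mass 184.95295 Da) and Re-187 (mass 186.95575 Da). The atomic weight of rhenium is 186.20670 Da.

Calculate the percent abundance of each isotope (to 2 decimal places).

Re-185: 37.40%, Re-187: 62.60%

Writing the weighted mean with unknown fraction x of Re-185:
184.95295·x + 186.95575·(1 − x) = 186.20670
(184.95295 − 186.95575)·x = 186.20670 − 186.95575
x = -0.74905 / -2.00280 = 0.37400 → 37.40% Re-185, 62.60% Re-187.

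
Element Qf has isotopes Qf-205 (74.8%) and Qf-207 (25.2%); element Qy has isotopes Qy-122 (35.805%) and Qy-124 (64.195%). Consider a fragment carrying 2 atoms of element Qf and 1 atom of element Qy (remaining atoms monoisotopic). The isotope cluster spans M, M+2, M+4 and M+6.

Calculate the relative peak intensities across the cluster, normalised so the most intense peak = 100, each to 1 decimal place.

Element Qf pattern (n=2): 0.559504 : 0.376992 : 0.063504
Element Qy pattern (n=1): 0.35805 : 0.64195
Convolve the two distributions (both contribute in 2-u steps):
  M: 0.559504×0.35805 = 0.200330
  M+2: 0.559504×0.64195 + 0.376992×0.35805 = 0.494156
  M+4: 0.376992×0.64195 + 0.063504×0.35805 = 0.264748
  M+6: 0.063504×0.64195 = 0.040766
Scale to base peak (0.494156) = 100: 40.5 : 100.0 : 53.6 : 8.2

40.5 : 100.0 : 53.6 : 8.2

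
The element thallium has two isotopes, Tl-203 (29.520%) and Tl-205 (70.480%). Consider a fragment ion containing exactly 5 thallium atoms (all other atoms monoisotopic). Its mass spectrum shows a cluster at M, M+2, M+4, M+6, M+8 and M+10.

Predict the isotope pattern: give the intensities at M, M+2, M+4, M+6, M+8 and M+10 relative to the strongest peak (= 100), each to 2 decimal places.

0.62 : 7.35 : 35.09 : 83.77 : 100.00 : 47.75

Expanding (0.29520 + 0.70480)^5:
P(M) = 0.29520^5 = 0.002242
P(M+2) = 5 × 0.29520^4 × 0.70480^1 = 0.026761
P(M+4) = 10 × 0.29520^3 × 0.70480^2 = 0.127785
P(M+6) = 10 × 0.29520^2 × 0.70480^3 = 0.305092
P(M+8) = 5 × 0.29520^1 × 0.70480^4 = 0.364208
P(M+10) = 0.70480^5 = 0.173912
The M+8 peak is largest (0.364208); scaling to 100 gives 0.62 : 7.35 : 35.09 : 83.77 : 100.00 : 47.75.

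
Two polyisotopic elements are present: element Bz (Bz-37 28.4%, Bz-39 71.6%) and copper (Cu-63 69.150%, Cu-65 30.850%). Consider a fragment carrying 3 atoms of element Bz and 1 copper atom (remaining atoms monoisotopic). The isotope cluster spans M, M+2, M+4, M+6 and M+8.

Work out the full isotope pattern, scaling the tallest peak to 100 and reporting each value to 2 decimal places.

Element Bz pattern (n=3): 0.0229063 : 0.17324909 : 0.43678291 : 0.3670617
Copper pattern (n=1): 0.6915 : 0.3085
Convolve the two distributions (both contribute in 2-u steps):
  M: 0.0229063×0.6915 = 0.015840
  M+2: 0.0229063×0.3085 + 0.17324909×0.6915 = 0.126868
  M+4: 0.17324909×0.3085 + 0.43678291×0.6915 = 0.355483
  M+6: 0.43678291×0.3085 + 0.3670617×0.6915 = 0.388571
  M+8: 0.3670617×0.3085 = 0.113239
Scale to base peak (0.388571) = 100: 4.08 : 32.65 : 91.48 : 100.00 : 29.14

4.08 : 32.65 : 91.48 : 100.00 : 29.14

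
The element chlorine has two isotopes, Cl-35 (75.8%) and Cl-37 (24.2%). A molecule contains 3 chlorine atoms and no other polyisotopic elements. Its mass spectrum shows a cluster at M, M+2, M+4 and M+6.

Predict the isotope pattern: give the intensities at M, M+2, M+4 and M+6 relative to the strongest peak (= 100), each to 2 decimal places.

Expanding (0.758 + 0.242)^3:
P(M) = 0.758^3 = 0.435520
P(M+2) = 3 × 0.758^2 × 0.242^1 = 0.417133
P(M+4) = 3 × 0.758^1 × 0.242^2 = 0.133175
P(M+6) = 0.242^3 = 0.014172
The M peak is largest (0.435520); scaling to 100 gives 100.00 : 95.78 : 30.58 : 3.25.

100.00 : 95.78 : 30.58 : 3.25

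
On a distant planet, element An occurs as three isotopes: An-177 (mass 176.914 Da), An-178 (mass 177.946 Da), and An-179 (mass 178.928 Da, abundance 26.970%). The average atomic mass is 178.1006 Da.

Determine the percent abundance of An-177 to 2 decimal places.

10.68%

Let x and y be the fractions of An-177 and An-178. Then x + y = 1 − 0.26970 = 0.73030 and 176.914x + 177.946y = 178.1006 − 0.26970×178.928 = 129.8437184.
Substituting: 176.914x + 177.946(0.73030 − x) = 129.8437184
(176.914 − 177.946)x = -0.1102454  ⇒  x = 0.10683, y = 0.62347
An-177: 10.68%, An-178: 62.35%.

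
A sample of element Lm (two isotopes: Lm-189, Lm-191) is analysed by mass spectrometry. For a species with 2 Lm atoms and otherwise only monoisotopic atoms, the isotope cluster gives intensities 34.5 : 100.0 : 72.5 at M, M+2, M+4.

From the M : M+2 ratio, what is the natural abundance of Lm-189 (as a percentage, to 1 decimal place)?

40.8%

If p is the fraction of Lm that is Lm-189, then I(M+2)/I(M) = [C(2,1)·p^1·(1−p)] / p^2 = 2·(1−p)/p = 100.0/34.5 = 2.8986
(1−p)/p = 2.8986/2 = 1.4493  ⇒  p = 1/(1 + 1.4493) = 0.4083
Lm-189: 40.8%, Lm-191: 59.2%.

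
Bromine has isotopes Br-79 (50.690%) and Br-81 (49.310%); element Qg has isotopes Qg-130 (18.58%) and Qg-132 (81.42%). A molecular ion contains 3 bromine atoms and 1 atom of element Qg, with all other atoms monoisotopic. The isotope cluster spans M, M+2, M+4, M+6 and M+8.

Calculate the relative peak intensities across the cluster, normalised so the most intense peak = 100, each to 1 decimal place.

6.4 : 46.7 : 100.0 : 85.5 : 25.8

Bromine pattern (n=3): 0.13024674 : 0.3801026 : 0.36975457 : 0.11989609
Element Qg pattern (n=1): 0.1858 : 0.8142
Convolve the two distributions (both contribute in 2-u steps):
  M: 0.13024674×0.1858 = 0.024200
  M+2: 0.13024674×0.8142 + 0.3801026×0.1858 = 0.176670
  M+4: 0.3801026×0.8142 + 0.36975457×0.1858 = 0.378180
  M+6: 0.36975457×0.8142 + 0.11989609×0.1858 = 0.323331
  M+8: 0.11989609×0.8142 = 0.097619
Scale to base peak (0.378180) = 100: 6.4 : 46.7 : 100.0 : 85.5 : 25.8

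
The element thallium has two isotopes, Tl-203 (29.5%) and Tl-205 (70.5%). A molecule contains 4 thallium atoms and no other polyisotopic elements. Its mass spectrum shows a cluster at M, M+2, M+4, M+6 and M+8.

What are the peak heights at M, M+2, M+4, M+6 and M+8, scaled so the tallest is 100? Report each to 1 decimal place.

1.8 : 17.5 : 62.8 : 100.0 : 59.7

Expanding (0.295 + 0.705)^4:
P(M) = 0.295^4 = 0.007573
P(M+2) = 4 × 0.295^3 × 0.705^1 = 0.072396
P(M+4) = 6 × 0.295^2 × 0.705^2 = 0.259522
P(M+6) = 4 × 0.295^1 × 0.705^3 = 0.413475
P(M+8) = 0.705^4 = 0.247034
The M+6 peak is largest (0.413475); scaling to 100 gives 1.8 : 17.5 : 62.8 : 100.0 : 59.7.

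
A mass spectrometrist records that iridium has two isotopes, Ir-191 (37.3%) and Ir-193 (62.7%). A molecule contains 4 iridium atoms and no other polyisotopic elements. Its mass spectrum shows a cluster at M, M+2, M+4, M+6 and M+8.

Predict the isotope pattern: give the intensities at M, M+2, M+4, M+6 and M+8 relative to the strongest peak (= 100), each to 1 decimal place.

5.3 : 35.4 : 89.2 : 100.0 : 42.0

The 4 Ir atoms are independent, so intensities follow the terms of (0.373 + 0.627)^4.
P(M) = 0.373^4 = 0.019357
P(M+2) = 4 × 0.373^3 × 0.627^1 = 0.130153
P(M+4) = 6 × 0.373^2 × 0.627^2 = 0.328174
P(M+6) = 4 × 0.373^1 × 0.627^3 = 0.367766
P(M+8) = 0.627^4 = 0.154550
The M+6 peak is largest (0.367766); scaling to 100 gives 5.3 : 35.4 : 89.2 : 100.0 : 42.0.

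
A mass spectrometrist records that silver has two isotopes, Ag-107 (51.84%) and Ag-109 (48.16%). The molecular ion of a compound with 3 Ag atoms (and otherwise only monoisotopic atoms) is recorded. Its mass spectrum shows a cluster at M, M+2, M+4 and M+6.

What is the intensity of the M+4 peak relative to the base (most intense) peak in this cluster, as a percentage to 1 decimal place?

Term probabilities: M 0.1393, M+2 0.3883, M+4 0.3607, M+6 0.1117. Base peak = M+2.
P(M+2) = C(3,1) × 0.5184^2 × 0.4816^1 = 3 × 0.26873856 × 0.4816 = 0.388273 (base)
P(M+4) = C(3,2) × 0.5184^1 × 0.4816^2 = 3 × 0.5184 × 0.23193856 = 0.360711
Relative intensity = 0.360711 / 0.388273 × 100 = 92.9

92.9%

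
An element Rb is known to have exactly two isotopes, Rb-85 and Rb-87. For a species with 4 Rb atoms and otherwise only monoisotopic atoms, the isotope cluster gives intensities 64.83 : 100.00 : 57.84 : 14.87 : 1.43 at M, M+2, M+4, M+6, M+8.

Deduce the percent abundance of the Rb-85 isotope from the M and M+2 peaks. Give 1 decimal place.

Write p for the Rb-85 fraction. I(M+2)/I(M) = [C(4,1)·p^3·(1−p)] / p^4 = 4·(1−p)/p = 100.00/64.83 = 1.5425
(1−p)/p = 1.5425/4 = 0.3856  ⇒  p = 1/(1 + 0.3856) = 0.7217
Rb-85: 72.2%, Rb-87: 27.8%.

72.2%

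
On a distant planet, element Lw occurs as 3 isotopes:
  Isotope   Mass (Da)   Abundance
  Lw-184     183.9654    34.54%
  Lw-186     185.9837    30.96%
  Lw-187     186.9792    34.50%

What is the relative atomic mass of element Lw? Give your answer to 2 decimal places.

185.63 Da

The abundance-weighted mean is 0.3454 × 183.9654 + 0.3096 × 185.9837 + 0.3450 × 186.9792
= 63.54165 + 57.58055 + 64.50782 = 185.63002 Da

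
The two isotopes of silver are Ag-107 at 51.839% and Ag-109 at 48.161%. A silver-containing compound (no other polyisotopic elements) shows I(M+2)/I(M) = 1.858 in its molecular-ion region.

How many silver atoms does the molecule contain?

2

With n Ag atoms, P(M+2)/P(M) = C(n,1)·p^(n−1)q / p^n = n·q/p = n · 0.48161/0.51839.
n = 1.858 × 0.51839/0.48161 = 2.00 ≈ 2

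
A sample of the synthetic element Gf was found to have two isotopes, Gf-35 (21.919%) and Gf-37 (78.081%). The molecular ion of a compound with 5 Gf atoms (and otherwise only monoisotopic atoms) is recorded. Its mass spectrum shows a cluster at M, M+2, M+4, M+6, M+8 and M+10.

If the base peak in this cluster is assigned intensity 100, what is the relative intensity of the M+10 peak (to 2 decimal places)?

Binomial terms of (0.21919 + 0.78081)^5: M 0.0005, M+2 0.0090, M+4 0.0642, M+6 0.2287, M+8 0.4074, M+10 0.2902 → M+8 is the base peak.
P(M+8) = C(5,4) × 0.21919^1 × 0.78081^4 = 5 × 0.21919 × 0.37169051 = 0.407354 (base)
P(M+10) = C(5,5) × 0.21919^0 × 0.78081^5 = 1 × 1.0000 × 0.29021966 = 0.290220
Relative intensity = 0.290220 / 0.407354 × 100 = 71.25

71.25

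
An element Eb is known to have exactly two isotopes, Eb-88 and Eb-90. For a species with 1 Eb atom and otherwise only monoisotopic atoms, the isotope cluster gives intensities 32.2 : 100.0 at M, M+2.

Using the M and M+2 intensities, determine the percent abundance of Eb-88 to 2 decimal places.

Write p for the Eb-88 fraction. I(M+2)/I(M) = [C(1,1)·p^0·(1−p)] / p^1 = 1·(1−p)/p = 100.0/32.2 = 3.1056
(1−p)/p = 3.1056/1 = 3.1056  ⇒  p = 1/(1 + 3.1056) = 0.2436
Eb-88: 24.36%, Eb-90: 75.64%.

24.36%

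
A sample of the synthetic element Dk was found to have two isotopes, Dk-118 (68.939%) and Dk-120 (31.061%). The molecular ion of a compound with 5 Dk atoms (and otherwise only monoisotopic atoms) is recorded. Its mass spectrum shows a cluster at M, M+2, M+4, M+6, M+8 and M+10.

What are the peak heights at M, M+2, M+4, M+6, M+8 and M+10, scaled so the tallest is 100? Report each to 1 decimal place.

Each Dk atom is independently Dk-118 (p = 0.68939) or Dk-120 (q = 0.31061); the cluster is the binomial expansion (p + q)^5.
P(M) = 0.68939^5 = 0.155713
P(M+2) = 5 × 0.68939^4 × 0.31061^1 = 0.350789
P(M+4) = 10 × 0.68939^3 × 0.31061^2 = 0.316101
P(M+6) = 10 × 0.68939^2 × 0.31061^3 = 0.142422
P(M+8) = 5 × 0.68939^1 × 0.31061^4 = 0.032085
P(M+10) = 0.31061^5 = 0.002891
The M+2 peak is largest (0.350789); scaling to 100 gives 44.4 : 100.0 : 90.1 : 40.6 : 9.1 : 0.8.

44.4 : 100.0 : 90.1 : 40.6 : 9.1 : 0.8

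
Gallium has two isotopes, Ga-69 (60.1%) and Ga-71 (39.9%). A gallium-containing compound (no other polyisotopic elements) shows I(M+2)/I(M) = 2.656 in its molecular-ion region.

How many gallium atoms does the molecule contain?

4

With n Ga atoms, P(M+2)/P(M) = C(n,1)·p^(n−1)q / p^n = n·q/p = n · 0.399/0.601.
n = 2.656 × 0.601/0.399 = 4.00 ≈ 4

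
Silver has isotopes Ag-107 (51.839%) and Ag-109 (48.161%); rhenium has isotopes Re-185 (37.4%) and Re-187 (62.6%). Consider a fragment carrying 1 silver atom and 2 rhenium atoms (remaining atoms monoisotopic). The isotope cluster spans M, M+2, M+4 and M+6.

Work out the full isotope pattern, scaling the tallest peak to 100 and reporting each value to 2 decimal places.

Silver pattern (n=1): 0.51839 : 0.48161
Rhenium pattern (n=2): 0.139876 : 0.468248 : 0.391876
Convolve the two distributions (both contribute in 2-u steps):
  M: 0.51839×0.139876 = 0.072510
  M+2: 0.51839×0.468248 + 0.48161×0.139876 = 0.310101
  M+4: 0.51839×0.391876 + 0.48161×0.468248 = 0.428658
  M+6: 0.48161×0.391876 = 0.188731
Scale to base peak (0.428658) = 100: 16.92 : 72.34 : 100.00 : 44.03

16.92 : 72.34 : 100.00 : 44.03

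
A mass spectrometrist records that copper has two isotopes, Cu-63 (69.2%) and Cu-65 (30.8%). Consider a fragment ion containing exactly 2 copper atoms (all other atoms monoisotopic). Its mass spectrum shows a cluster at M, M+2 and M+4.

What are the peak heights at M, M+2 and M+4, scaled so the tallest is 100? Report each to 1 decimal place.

The 2 Cu atoms are independent, so intensities follow the terms of (0.692 + 0.308)^2.
P(M) = 0.692^2 = 0.478864
P(M+2) = 2 × 0.692^1 × 0.308^1 = 0.426272
P(M+4) = 0.308^2 = 0.094864
The M peak is largest (0.478864); scaling to 100 gives 100.0 : 89.0 : 19.8.

100.0 : 89.0 : 19.8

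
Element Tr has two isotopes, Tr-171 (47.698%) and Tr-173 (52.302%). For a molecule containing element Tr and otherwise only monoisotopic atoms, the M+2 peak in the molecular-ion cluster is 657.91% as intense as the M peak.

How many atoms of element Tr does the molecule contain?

6

For n independent Tr atoms, I(M+2)/I(M) = n · (abundance Tr-173) / (abundance Tr-171) = n · 0.52302/0.47698.
n = 6.5791 × 0.47698/0.52302 = 6.00 ≈ 6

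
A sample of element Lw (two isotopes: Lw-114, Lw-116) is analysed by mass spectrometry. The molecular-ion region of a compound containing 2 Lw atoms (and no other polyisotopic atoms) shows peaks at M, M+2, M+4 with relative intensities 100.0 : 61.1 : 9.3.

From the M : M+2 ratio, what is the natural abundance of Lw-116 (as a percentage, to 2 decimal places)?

23.40%

If p is the fraction of Lw that is Lw-114, then I(M+2)/I(M) = [C(2,1)·p^1·(1−p)] / p^2 = 2·(1−p)/p = 61.1/100.0 = 0.6110
(1−p)/p = 0.6110/2 = 0.3055  ⇒  p = 1/(1 + 0.3055) = 0.7660
Lw-114: 76.60%, Lw-116: 23.40%.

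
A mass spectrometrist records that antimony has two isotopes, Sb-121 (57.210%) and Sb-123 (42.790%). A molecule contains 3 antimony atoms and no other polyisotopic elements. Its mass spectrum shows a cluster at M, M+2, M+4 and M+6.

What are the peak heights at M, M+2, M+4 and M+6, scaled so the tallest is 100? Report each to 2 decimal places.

Each Sb atom is independently Sb-121 (p = 0.57210) or Sb-123 (q = 0.42790); the cluster is the binomial expansion (p + q)^3.
P(M) = 0.57210^3 = 0.187247
P(M+2) = 3 × 0.57210^2 × 0.42790^1 = 0.420153
P(M+4) = 3 × 0.57210^1 × 0.42790^2 = 0.314252
P(M+6) = 0.42790^3 = 0.078348
The M+2 peak is largest (0.420153); scaling to 100 gives 44.57 : 100.00 : 74.79 : 18.65.

44.57 : 100.00 : 74.79 : 18.65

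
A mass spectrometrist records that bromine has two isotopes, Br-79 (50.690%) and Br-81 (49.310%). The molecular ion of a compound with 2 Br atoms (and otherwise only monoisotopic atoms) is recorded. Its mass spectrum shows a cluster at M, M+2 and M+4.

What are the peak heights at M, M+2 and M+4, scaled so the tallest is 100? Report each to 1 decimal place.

51.4 : 100.0 : 48.6

Expanding (0.50690 + 0.49310)^2:
P(M) = 0.50690^2 = 0.256948
P(M+2) = 2 × 0.50690^1 × 0.49310^1 = 0.499905
P(M+4) = 0.49310^2 = 0.243148
The M+2 peak is largest (0.499905); scaling to 100 gives 51.4 : 100.0 : 48.6.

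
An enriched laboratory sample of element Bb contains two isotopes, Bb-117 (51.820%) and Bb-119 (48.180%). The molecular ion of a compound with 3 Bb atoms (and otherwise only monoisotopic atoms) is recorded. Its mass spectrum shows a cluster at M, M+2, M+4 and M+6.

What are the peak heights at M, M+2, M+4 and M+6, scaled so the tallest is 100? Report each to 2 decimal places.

The 3 Bb atoms are independent, so intensities follow the terms of (0.51820 + 0.48180)^3.
P(M) = 0.51820^3 = 0.139153
P(M+2) = 3 × 0.51820^2 × 0.48180^1 = 0.388135
P(M+4) = 3 × 0.51820^1 × 0.48180^2 = 0.360871
P(M+6) = 0.48180^3 = 0.111841
The M+2 peak is largest (0.388135); scaling to 100 gives 35.85 : 100.00 : 92.98 : 28.81.

35.85 : 100.00 : 92.98 : 28.81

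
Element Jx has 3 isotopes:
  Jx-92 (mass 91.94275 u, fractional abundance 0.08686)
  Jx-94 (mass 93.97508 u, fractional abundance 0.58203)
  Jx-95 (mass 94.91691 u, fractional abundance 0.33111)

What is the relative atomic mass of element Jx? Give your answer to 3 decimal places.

94.110 u

Weight each isotope mass by its fractional abundance: 0.08686 × 91.94275 + 0.58203 × 93.97508 + 0.33111 × 94.91691
= 7.986147 + 54.696316 + 31.427938 = 94.110401 u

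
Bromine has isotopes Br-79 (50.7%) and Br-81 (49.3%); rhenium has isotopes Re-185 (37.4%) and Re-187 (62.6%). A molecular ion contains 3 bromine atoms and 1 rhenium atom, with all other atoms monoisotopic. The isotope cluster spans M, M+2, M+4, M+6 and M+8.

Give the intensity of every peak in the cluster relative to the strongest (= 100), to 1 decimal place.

13.0 : 59.5 : 100.0 : 73.4 : 19.9

Bromine pattern (n=3): 0.13032384 : 0.38017547 : 0.36967753 : 0.11982316
Rhenium pattern (n=1): 0.3740 : 0.6260
Convolve the two distributions (both contribute in 2-u steps):
  M: 0.13032384×0.3740 = 0.048741
  M+2: 0.13032384×0.6260 + 0.38017547×0.3740 = 0.223768
  M+4: 0.38017547×0.6260 + 0.36967753×0.3740 = 0.376249
  M+6: 0.36967753×0.6260 + 0.11982316×0.3740 = 0.276232
  M+8: 0.11982316×0.6260 = 0.075009
Scale to base peak (0.376249) = 100: 13.0 : 59.5 : 100.0 : 73.4 : 19.9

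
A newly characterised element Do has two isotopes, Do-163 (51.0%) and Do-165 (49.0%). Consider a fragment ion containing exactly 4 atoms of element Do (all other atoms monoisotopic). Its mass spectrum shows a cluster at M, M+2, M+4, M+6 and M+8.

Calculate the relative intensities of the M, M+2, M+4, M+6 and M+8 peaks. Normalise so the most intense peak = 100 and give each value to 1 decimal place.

Expanding (0.510 + 0.490)^4:
P(M) = 0.510^4 = 0.067652
P(M+2) = 4 × 0.510^3 × 0.490^1 = 0.259996
P(M+4) = 6 × 0.510^2 × 0.490^2 = 0.374700
P(M+6) = 4 × 0.510^1 × 0.490^3 = 0.240004
P(M+8) = 0.490^4 = 0.057648
The M+4 peak is largest (0.374700); scaling to 100 gives 18.1 : 69.4 : 100.0 : 64.1 : 15.4.

18.1 : 69.4 : 100.0 : 64.1 : 15.4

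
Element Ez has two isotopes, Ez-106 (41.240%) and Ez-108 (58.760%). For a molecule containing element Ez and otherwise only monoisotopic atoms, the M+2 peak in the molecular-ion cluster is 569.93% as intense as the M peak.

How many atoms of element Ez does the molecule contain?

4

For n independent Ez atoms, I(M+2)/I(M) = n · (abundance Ez-108) / (abundance Ez-106) = n · 0.58760/0.41240.
n = 5.6993 × 0.41240/0.58760 = 4.00 ≈ 4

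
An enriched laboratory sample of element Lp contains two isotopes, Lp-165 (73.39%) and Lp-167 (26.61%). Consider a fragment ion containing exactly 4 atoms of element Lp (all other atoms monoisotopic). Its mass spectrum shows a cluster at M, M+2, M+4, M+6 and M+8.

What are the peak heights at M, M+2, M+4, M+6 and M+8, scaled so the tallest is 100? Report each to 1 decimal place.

68.9 : 100.0 : 54.4 : 13.1 : 1.2

The 4 Lp atoms are independent, so intensities follow the terms of (0.7339 + 0.2661)^4.
P(M) = 0.7339^4 = 0.290100
P(M+2) = 4 × 0.7339^3 × 0.2661^1 = 0.420742
P(M+4) = 6 × 0.7339^2 × 0.2661^2 = 0.228831
P(M+6) = 4 × 0.7339^1 × 0.2661^3 = 0.055314
P(M+8) = 0.2661^4 = 0.005014
The M+2 peak is largest (0.420742); scaling to 100 gives 68.9 : 100.0 : 54.4 : 13.1 : 1.2.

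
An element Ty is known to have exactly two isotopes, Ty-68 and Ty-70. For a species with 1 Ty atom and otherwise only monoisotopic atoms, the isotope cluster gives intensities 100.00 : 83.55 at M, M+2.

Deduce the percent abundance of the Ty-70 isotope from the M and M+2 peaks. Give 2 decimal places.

Let p = fractional abundance of Ty-68. I(M+2)/I(M) = [C(1,1)·p^0·(1−p)] / p^1 = 1·(1−p)/p = 83.55/100.00 = 0.8355
(1−p)/p = 0.8355/1 = 0.8355  ⇒  p = 1/(1 + 0.8355) = 0.5448
Ty-68: 54.48%, Ty-70: 45.52%.

45.52%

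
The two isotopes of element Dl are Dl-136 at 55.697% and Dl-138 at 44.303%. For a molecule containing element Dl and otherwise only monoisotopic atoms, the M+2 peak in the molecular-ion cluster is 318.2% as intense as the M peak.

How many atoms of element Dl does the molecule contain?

4

The M+2/M ratio from n Dl atoms is n · q/p = n · 0.44303/0.55697.
n = 3.182 × 0.55697/0.44303 = 4.00 ≈ 4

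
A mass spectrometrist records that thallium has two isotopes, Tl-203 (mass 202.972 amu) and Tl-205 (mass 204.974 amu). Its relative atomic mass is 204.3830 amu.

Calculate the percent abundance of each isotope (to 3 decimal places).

Tl-203: 29.520%, Tl-205: 70.480%

Writing the weighted mean with unknown fraction x of Tl-203:
202.972·x + 204.974·(1 − x) = 204.3830
(202.972 − 204.974)·x = 204.3830 − 204.974
x = -0.5910 / -2.002 = 0.29520 → 29.520% Tl-203, 70.480% Tl-205.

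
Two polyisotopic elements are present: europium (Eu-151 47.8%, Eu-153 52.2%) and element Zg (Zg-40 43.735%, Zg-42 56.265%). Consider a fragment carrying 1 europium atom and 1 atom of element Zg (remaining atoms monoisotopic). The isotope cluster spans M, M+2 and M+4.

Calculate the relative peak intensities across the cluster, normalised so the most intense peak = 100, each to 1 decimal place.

Europium pattern (n=1): 0.4780 : 0.5220
Element Zg pattern (n=1): 0.43735 : 0.56265
Convolve the two distributions (both contribute in 2-u steps):
  M: 0.4780×0.43735 = 0.209053
  M+2: 0.4780×0.56265 + 0.5220×0.43735 = 0.497243
  M+4: 0.5220×0.56265 = 0.293703
Scale to base peak (0.497243) = 100: 42.0 : 100.0 : 59.1

42.0 : 100.0 : 59.1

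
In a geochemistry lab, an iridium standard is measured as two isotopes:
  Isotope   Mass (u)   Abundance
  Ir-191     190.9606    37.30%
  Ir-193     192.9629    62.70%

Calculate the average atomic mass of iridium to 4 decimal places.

Ar = Σ fᵢ·mᵢ = 0.3730 × 190.9606 + 0.6270 × 192.9629
= 71.22830 + 120.98774 = 192.21604 u

192.2160 u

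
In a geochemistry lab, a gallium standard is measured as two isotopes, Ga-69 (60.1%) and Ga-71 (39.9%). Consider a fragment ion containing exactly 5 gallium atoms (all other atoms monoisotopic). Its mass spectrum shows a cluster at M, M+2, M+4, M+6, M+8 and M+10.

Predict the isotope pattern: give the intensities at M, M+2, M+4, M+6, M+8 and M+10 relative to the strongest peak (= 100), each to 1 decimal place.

Each Ga atom is independently Ga-69 (p = 0.601) or Ga-71 (q = 0.399); the cluster is the binomial expansion (p + q)^5.
P(M) = 0.601^5 = 0.078410
P(M+2) = 5 × 0.601^4 × 0.399^1 = 0.260280
P(M+4) = 10 × 0.601^3 × 0.399^2 = 0.345596
P(M+6) = 10 × 0.601^2 × 0.399^3 = 0.229439
P(M+8) = 5 × 0.601^1 × 0.399^4 = 0.076162
P(M+10) = 0.399^5 = 0.010113
The M+4 peak is largest (0.345596); scaling to 100 gives 22.7 : 75.3 : 100.0 : 66.4 : 22.0 : 2.9.

22.7 : 75.3 : 100.0 : 66.4 : 22.0 : 2.9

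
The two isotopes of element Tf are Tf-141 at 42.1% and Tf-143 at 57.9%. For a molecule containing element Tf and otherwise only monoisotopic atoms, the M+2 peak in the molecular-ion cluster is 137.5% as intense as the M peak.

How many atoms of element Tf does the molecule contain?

For n independent Tf atoms, I(M+2)/I(M) = n · (abundance Tf-143) / (abundance Tf-141) = n · 0.579/0.421.
n = 1.375 × 0.421/0.579 = 1.00 ≈ 1

1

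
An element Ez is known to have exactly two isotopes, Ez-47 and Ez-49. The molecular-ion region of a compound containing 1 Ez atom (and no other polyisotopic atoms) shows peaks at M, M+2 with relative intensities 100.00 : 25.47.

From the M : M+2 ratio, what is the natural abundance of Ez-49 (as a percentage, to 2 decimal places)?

If p is the fraction of Ez that is Ez-47, then I(M+2)/I(M) = [C(1,1)·p^0·(1−p)] / p^1 = 1·(1−p)/p = 25.47/100.00 = 0.2547
(1−p)/p = 0.2547/1 = 0.2547  ⇒  p = 1/(1 + 0.2547) = 0.7970
Ez-47: 79.70%, Ez-49: 20.30%.

20.30%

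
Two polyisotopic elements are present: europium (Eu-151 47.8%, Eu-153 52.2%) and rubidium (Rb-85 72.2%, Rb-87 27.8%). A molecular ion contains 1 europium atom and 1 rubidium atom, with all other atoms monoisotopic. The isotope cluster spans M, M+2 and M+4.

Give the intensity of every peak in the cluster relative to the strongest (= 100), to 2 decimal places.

Europium pattern (n=1): 0.4780 : 0.5220
Rubidium pattern (n=1): 0.7220 : 0.2780
Convolve the two distributions (both contribute in 2-u steps):
  M: 0.4780×0.7220 = 0.345116
  M+2: 0.4780×0.2780 + 0.5220×0.7220 = 0.509768
  M+4: 0.5220×0.2780 = 0.145116
Scale to base peak (0.509768) = 100: 67.70 : 100.00 : 28.47

67.70 : 100.00 : 28.47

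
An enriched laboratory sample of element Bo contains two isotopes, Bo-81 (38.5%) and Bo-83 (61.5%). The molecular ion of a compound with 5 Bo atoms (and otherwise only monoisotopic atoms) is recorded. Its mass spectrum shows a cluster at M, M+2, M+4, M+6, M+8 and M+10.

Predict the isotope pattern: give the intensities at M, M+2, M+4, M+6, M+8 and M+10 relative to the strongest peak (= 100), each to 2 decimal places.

The 5 Bo atoms are independent, so intensities follow the terms of (0.385 + 0.615)^5.
P(M) = 0.385^5 = 0.008459
P(M+2) = 5 × 0.385^4 × 0.615^1 = 0.067560
P(M+4) = 10 × 0.385^3 × 0.615^2 = 0.215840
P(M+6) = 10 × 0.385^2 × 0.615^3 = 0.344784
P(M+8) = 5 × 0.385^1 × 0.615^4 = 0.275379
P(M+10) = 0.615^5 = 0.087978
The M+6 peak is largest (0.344784); scaling to 100 gives 2.45 : 19.59 : 62.60 : 100.00 : 79.87 : 25.52.

2.45 : 19.59 : 62.60 : 100.00 : 79.87 : 25.52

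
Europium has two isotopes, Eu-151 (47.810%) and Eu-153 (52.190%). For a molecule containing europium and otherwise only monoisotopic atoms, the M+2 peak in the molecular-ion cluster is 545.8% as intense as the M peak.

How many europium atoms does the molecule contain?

For n independent Eu atoms, I(M+2)/I(M) = n · (abundance Eu-153) / (abundance Eu-151) = n · 0.52190/0.47810.
n = 5.458 × 0.47810/0.52190 = 5.00 ≈ 5

5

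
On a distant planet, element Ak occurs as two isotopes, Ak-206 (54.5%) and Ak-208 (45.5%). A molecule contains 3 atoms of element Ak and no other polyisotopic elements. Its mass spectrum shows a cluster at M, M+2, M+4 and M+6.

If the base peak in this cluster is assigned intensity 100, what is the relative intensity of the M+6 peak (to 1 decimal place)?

23.2

Binomial terms of (0.545 + 0.455)^3: M 0.1619, M+2 0.4054, M+4 0.3385, M+6 0.0942 → M+2 is the base peak.
P(M+2) = C(3,1) × 0.545^2 × 0.455^1 = 3 × 0.297025 × 0.4550 = 0.405439 (base)
P(M+6) = C(3,3) × 0.545^0 × 0.455^3 = 1 × 1.0000 × 0.09419637 = 0.094196
Relative intensity = 0.094196 / 0.405439 × 100 = 23.2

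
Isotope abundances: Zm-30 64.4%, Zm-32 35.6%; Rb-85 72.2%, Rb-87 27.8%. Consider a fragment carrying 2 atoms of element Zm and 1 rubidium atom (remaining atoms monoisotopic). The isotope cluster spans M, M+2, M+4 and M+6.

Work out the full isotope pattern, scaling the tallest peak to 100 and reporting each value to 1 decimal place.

67.1 : 100.0 : 49.1 : 7.9

Element Zm pattern (n=2): 0.414736 : 0.458528 : 0.126736
Rubidium pattern (n=1): 0.7220 : 0.2780
Convolve the two distributions (both contribute in 2-u steps):
  M: 0.414736×0.7220 = 0.299439
  M+2: 0.414736×0.2780 + 0.458528×0.7220 = 0.446354
  M+4: 0.458528×0.2780 + 0.126736×0.7220 = 0.218974
  M+6: 0.126736×0.2780 = 0.035233
Scale to base peak (0.446354) = 100: 67.1 : 100.0 : 49.1 : 7.9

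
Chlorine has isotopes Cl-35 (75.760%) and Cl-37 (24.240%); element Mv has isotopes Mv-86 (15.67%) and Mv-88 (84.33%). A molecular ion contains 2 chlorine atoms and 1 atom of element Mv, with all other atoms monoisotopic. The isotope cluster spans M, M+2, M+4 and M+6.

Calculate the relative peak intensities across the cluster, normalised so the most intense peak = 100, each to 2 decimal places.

Chlorine pattern (n=2): 0.57395776 : 0.36728448 : 0.05875776
Element Mv pattern (n=1): 0.1567 : 0.8433
Convolve the two distributions (both contribute in 2-u steps):
  M: 0.57395776×0.1567 = 0.089939
  M+2: 0.57395776×0.8433 + 0.36728448×0.1567 = 0.541572
  M+4: 0.36728448×0.8433 + 0.05875776×0.1567 = 0.318938
  M+6: 0.05875776×0.8433 = 0.049550
Scale to base peak (0.541572) = 100: 16.61 : 100.00 : 58.89 : 9.15

16.61 : 100.00 : 58.89 : 9.15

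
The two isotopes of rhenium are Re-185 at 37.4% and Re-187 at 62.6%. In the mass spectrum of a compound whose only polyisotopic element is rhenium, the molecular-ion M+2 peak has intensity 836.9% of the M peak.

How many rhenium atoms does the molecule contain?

For n independent Re atoms, I(M+2)/I(M) = n · (abundance Re-187) / (abundance Re-185) = n · 0.626/0.374.
n = 8.369 × 0.374/0.626 = 5.00 ≈ 5

5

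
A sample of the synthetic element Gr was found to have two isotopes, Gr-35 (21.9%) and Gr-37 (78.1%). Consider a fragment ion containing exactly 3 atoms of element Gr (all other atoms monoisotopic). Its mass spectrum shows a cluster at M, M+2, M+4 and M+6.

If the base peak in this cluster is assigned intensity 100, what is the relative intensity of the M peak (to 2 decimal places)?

2.20

(0.219 + 0.781)^3 gives M 0.0105, M+2 0.1124, M+4 0.4007, M+6 0.4764; the largest is M+6.
P(M+6) = C(3,3) × 0.219^0 × 0.781^3 = 1 × 1.0000 × 0.47637954 = 0.476380 (base)
P(M) = C(3,0) × 0.219^3 × 0.781^0 = 1 × 0.01050346 × 1.0000 = 0.010503
Relative intensity = 0.010503 / 0.476380 × 100 = 2.20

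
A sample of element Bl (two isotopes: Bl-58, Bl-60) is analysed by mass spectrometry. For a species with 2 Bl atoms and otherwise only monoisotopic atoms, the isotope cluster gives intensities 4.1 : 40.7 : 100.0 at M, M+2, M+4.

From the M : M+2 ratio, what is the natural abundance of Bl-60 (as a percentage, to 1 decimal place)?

Write p for the Bl-58 fraction. I(M+2)/I(M) = [C(2,1)·p^1·(1−p)] / p^2 = 2·(1−p)/p = 40.7/4.1 = 9.9268
(1−p)/p = 9.9268/2 = 4.9634  ⇒  p = 1/(1 + 4.9634) = 0.1677
Bl-58: 16.8%, Bl-60: 83.2%.

83.2%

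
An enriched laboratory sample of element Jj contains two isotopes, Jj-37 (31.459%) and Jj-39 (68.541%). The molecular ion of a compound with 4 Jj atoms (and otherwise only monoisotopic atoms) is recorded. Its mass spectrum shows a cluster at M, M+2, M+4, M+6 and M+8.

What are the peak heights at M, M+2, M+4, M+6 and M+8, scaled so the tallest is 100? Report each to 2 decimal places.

2.42 : 21.07 : 68.85 : 100.00 : 54.47

Expanding (0.31459 + 0.68541)^4:
P(M) = 0.31459^4 = 0.009794
P(M+2) = 4 × 0.31459^3 × 0.68541^1 = 0.085358
P(M+4) = 6 × 0.31459^2 × 0.68541^2 = 0.278960
P(M+6) = 4 × 0.31459^1 × 0.68541^3 = 0.405188
P(M+8) = 0.68541^4 = 0.220700
The M+6 peak is largest (0.405188); scaling to 100 gives 2.42 : 21.07 : 68.85 : 100.00 : 54.47.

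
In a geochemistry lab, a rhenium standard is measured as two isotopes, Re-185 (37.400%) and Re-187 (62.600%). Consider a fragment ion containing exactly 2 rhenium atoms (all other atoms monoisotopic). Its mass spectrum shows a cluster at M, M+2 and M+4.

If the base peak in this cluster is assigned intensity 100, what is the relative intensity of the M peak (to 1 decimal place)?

29.9

(0.37400 + 0.62600)^2 gives M 0.1399, M+2 0.4682, M+4 0.3919; the largest is M+2.
P(M+2) = C(2,1) × 0.37400^1 × 0.62600^1 = 2 × 0.3740 × 0.6260 = 0.468248 (base)
P(M) = C(2,0) × 0.37400^2 × 0.62600^0 = 1 × 0.139876 × 1.0000 = 0.139876
Relative intensity = 0.139876 / 0.468248 × 100 = 29.9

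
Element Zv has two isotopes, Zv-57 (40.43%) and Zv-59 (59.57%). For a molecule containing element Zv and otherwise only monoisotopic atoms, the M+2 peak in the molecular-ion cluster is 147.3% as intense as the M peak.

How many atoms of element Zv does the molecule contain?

With n Zv atoms, P(M+2)/P(M) = C(n,1)·p^(n−1)q / p^n = n·q/p = n · 0.5957/0.4043.
n = 1.473 × 0.4043/0.5957 = 1.00 ≈ 1

1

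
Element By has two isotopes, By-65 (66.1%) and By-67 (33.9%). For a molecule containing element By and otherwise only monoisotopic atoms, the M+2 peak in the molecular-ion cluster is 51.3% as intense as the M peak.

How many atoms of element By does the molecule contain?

For n independent By atoms, I(M+2)/I(M) = n · (abundance By-67) / (abundance By-65) = n · 0.339/0.661.
n = 0.513 × 0.661/0.339 = 1.00 ≈ 1

1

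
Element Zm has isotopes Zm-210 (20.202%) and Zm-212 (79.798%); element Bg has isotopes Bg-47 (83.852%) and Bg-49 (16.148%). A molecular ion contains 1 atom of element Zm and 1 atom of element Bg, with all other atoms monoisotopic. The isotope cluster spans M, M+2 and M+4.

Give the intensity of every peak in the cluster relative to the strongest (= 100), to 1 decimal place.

Element Zm pattern (n=1): 0.20202 : 0.79798
Element Bg pattern (n=1): 0.83852 : 0.16148
Convolve the two distributions (both contribute in 2-u steps):
  M: 0.20202×0.83852 = 0.169398
  M+2: 0.20202×0.16148 + 0.79798×0.83852 = 0.701744
  M+4: 0.79798×0.16148 = 0.128858
Scale to base peak (0.701744) = 100: 24.1 : 100.0 : 18.4

24.1 : 100.0 : 18.4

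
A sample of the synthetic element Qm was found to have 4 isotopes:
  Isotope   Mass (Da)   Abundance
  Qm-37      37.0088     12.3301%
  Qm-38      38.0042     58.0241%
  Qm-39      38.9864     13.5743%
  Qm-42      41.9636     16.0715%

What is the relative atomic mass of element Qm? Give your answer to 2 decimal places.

The abundance-weighted mean is 0.123301 × 37.0088 + 0.580241 × 38.0042 + 0.135743 × 38.9864 + 0.160715 × 41.9636
= 4.56322 + 22.05160 + 5.29213 + 6.74418 = 38.65113 Da

38.65 Da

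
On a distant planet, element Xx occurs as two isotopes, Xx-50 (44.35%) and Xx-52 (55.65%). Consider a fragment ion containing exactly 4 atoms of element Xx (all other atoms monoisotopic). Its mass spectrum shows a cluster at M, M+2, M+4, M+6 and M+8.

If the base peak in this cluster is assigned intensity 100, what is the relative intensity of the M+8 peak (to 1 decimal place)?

26.2

(0.4435 + 0.5565)^4 gives M 0.0387, M+2 0.1942, M+4 0.3655, M+6 0.3057, M+8 0.0959; the largest is M+4.
P(M+4) = C(4,2) × 0.4435^2 × 0.5565^2 = 6 × 0.19669225 × 0.30969225 = 0.365484 (base)
P(M+8) = C(4,4) × 0.4435^0 × 0.5565^4 = 1 × 1.0000 × 0.09590929 = 0.095909
Relative intensity = 0.095909 / 0.365484 × 100 = 26.2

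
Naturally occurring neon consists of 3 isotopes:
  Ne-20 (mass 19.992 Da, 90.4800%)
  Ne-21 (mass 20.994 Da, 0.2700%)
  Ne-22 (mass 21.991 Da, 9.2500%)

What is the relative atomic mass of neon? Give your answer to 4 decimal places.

Weight each isotope mass by its fractional abundance: 0.904800 × 19.992 + 0.002700 × 20.994 + 0.092500 × 21.991
= 18.08876 + 0.05668 + 2.03417 = 20.17961 Da

20.1796 Da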